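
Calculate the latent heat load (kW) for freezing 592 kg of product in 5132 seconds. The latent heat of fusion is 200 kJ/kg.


Q_lat = m * h_fg / t
Q_lat = 592 * 200 / 5132
Q_lat = 23.07 kW

23.07


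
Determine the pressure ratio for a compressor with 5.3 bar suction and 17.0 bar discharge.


PR = P_high / P_low
PR = 17.0 / 5.3
PR = 3.208

3.208


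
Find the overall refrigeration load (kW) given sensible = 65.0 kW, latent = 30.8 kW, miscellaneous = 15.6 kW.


Q_total = Q_s + Q_l + Q_misc
Q_total = 65.0 + 30.8 + 15.6
Q_total = 111.4 kW

111.4


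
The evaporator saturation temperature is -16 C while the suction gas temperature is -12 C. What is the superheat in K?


Superheat = T_suction - T_evap
Superheat = -12 - (-16)
Superheat = 4 K

4


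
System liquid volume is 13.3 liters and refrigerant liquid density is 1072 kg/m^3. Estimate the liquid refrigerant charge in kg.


Charge = V * rho / 1000
Charge = 13.3 * 1072 / 1000
Charge = 14.26 kg

14.26


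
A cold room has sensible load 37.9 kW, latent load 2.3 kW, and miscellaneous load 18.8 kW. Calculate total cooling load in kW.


Q_total = Q_s + Q_l + Q_misc
Q_total = 37.9 + 2.3 + 18.8
Q_total = 59.0 kW

59.0


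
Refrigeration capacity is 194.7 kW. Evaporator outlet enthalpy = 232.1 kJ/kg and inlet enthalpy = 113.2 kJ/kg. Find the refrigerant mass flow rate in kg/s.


dh = 232.1 - 113.2 = 118.9 kJ/kg
m_dot = Q / dh = 194.7 / 118.9 = 1.6375 kg/s

1.6375


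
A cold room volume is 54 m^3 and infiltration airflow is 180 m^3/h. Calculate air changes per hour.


ACH = flow / volume
ACH = 180 / 54
ACH = 3.333

3.333


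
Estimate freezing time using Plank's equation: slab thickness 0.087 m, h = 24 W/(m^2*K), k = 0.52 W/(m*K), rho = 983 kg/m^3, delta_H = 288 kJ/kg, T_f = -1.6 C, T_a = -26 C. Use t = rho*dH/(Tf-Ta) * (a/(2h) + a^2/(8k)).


dT = -1.6 - (-26) = 24.4 K
term1 = a/(2h) = 0.087/(2*24) = 0.0018125
term2 = a^2/(8k) = 0.087^2/(8*0.52) = 0.001819471154
t = rho*dH*1000/dT * (term1 + term2)
t = 983*288*1000/24.4 * (0.0018125 + 0.001819471154)
t = 42140 s

42140


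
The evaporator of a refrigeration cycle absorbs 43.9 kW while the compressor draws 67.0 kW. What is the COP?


COP = Q_evap / W
COP = 43.9 / 67.0
COP = 0.655

0.655


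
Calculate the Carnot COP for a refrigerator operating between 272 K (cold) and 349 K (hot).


dT = 349 - 272 = 77 K
COP_carnot = T_cold / dT = 272 / 77
COP_carnot = 3.532

3.532


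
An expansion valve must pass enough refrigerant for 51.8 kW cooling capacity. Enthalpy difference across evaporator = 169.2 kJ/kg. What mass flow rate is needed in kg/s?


m_dot = Q / dh
m_dot = 51.8 / 169.2
m_dot = 0.3061 kg/s

0.3061


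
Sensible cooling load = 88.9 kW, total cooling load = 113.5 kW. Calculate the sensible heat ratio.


SHR = Q_sensible / Q_total
SHR = 88.9 / 113.5
SHR = 0.783

0.783


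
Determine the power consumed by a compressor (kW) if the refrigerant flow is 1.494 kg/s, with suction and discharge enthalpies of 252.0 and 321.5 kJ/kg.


dh = 321.5 - 252.0 = 69.5 kJ/kg
W = m_dot * dh = 1.494 * 69.5 = 103.83 kW

103.83


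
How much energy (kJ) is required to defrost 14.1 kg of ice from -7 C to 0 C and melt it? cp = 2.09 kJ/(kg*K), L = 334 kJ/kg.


Sensible heat = cp * dT = 2.09 * 7 = 14.63 kJ/kg
Total per kg = 14.63 + 334 = 348.63 kJ/kg
Q = m * total = 14.1 * 348.63
Q = 4915.7 kJ

4915.7


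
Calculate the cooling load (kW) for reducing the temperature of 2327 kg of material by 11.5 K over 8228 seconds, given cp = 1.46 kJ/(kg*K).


Q = m * cp * dT / t
Q = 2327 * 1.46 * 11.5 / 8228
Q = 4.748 kW

4.748


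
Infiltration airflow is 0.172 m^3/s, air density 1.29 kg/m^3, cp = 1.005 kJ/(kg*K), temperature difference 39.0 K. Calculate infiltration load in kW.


Q = V_dot * rho * cp * dT
Q = 0.172 * 1.29 * 1.005 * 39.0
Q = 8.697 kW

8.697


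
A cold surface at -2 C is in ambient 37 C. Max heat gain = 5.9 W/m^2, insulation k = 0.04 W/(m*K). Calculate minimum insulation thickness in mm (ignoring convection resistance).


dT = 37 - (-2) = 39 K
thickness = k * dT / q_max * 1000
thickness = 0.04 * 39 / 5.9 * 1000
thickness = 264.4 mm

264.4


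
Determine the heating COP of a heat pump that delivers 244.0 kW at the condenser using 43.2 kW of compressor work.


COP_hp = Q_cond / W
COP_hp = 244.0 / 43.2
COP_hp = 5.648

5.648


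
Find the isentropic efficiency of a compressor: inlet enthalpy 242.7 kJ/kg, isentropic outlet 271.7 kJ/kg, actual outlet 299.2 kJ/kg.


dh_ideal = 271.7 - 242.7 = 29.0 kJ/kg
dh_actual = 299.2 - 242.7 = 56.5 kJ/kg
eta_s = dh_ideal / dh_actual = 29.0 / 56.5
eta_s = 0.5133

0.5133


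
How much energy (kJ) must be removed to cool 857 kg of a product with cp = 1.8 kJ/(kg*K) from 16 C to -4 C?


dT = 16 - (-4) = 20 K
Q = m * cp * dT = 857 * 1.8 * 20
Q = 30852 kJ

30852


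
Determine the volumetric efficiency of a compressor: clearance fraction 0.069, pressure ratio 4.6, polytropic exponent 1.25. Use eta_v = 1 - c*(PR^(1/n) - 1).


PR^(1/n) = 4.6^(1/1.25) = 3.39005126
eta_v = 1 - 0.069 * (3.39005126 - 1)
eta_v = 0.8351

0.8351


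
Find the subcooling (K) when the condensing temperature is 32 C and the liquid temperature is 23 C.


Subcooling = T_cond - T_liquid
Subcooling = 32 - 23
Subcooling = 9 K

9


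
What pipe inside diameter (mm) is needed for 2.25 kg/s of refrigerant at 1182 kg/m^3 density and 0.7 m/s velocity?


A = m_dot / (rho * v) = 2.25 / (1182 * 0.7) = 0.002719361856 m^2
d = sqrt(4*A/pi) * 1000
d = 58.8 mm

58.8


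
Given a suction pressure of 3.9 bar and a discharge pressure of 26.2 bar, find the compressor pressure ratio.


PR = P_high / P_low
PR = 26.2 / 3.9
PR = 6.718

6.718


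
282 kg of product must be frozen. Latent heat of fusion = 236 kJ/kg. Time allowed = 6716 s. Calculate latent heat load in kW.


Q_lat = m * h_fg / t
Q_lat = 282 * 236 / 6716
Q_lat = 9.91 kW

9.91


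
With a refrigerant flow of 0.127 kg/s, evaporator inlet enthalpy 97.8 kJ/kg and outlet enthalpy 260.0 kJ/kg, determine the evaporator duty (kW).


dh = 260.0 - 97.8 = 162.2 kJ/kg
Q_evap = m_dot * dh = 0.127 * 162.2
Q_evap = 20.6 kW

20.6


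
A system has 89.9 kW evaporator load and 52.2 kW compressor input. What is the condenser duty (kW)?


Q_cond = Q_evap + W
Q_cond = 89.9 + 52.2
Q_cond = 142.1 kW

142.1


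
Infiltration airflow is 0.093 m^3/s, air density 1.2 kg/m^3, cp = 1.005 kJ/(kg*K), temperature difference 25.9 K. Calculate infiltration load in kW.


Q = V_dot * rho * cp * dT
Q = 0.093 * 1.2 * 1.005 * 25.9
Q = 2.905 kW

2.905


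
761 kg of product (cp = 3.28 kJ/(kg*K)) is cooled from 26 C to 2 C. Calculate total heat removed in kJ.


dT = 26 - (2) = 24 K
Q = m * cp * dT = 761 * 3.28 * 24
Q = 59906 kJ

59906


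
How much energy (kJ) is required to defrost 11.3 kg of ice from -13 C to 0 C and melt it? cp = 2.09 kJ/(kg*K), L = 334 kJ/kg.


Sensible heat = cp * dT = 2.09 * 13 = 27.17 kJ/kg
Total per kg = 27.17 + 334 = 361.17 kJ/kg
Q = m * total = 11.3 * 361.17
Q = 4081.2 kJ

4081.2


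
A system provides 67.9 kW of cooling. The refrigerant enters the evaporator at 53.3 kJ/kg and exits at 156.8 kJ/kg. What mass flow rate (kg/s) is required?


dh = 156.8 - 53.3 = 103.5 kJ/kg
m_dot = Q / dh = 67.9 / 103.5 = 0.656 kg/s

0.656


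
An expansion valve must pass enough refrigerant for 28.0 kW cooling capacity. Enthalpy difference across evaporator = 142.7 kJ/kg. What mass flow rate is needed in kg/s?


m_dot = Q / dh
m_dot = 28.0 / 142.7
m_dot = 0.1962 kg/s

0.1962


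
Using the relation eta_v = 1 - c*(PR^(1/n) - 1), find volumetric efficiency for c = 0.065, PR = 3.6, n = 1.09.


PR^(1/n) = 3.6^(1/1.09) = 3.23868915
eta_v = 1 - 0.065 * (3.23868915 - 1)
eta_v = 0.8545

0.8545


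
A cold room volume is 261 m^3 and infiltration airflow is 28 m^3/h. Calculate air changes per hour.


ACH = flow / volume
ACH = 28 / 261
ACH = 0.107

0.107


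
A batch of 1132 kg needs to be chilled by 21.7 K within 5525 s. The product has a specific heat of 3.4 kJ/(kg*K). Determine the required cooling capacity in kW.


Q = m * cp * dT / t
Q = 1132 * 3.4 * 21.7 / 5525
Q = 15.117 kW

15.117


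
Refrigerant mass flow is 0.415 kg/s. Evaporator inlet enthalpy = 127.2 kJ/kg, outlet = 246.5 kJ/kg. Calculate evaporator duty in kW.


dh = 246.5 - 127.2 = 119.3 kJ/kg
Q_evap = m_dot * dh = 0.415 * 119.3
Q_evap = 49.51 kW

49.51


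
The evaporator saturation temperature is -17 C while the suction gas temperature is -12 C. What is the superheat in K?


Superheat = T_suction - T_evap
Superheat = -12 - (-17)
Superheat = 5 K

5


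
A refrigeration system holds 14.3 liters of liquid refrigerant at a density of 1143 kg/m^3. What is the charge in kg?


Charge = V * rho / 1000
Charge = 14.3 * 1143 / 1000
Charge = 16.34 kg

16.34


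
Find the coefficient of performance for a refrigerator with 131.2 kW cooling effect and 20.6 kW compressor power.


COP = Q_evap / W
COP = 131.2 / 20.6
COP = 6.369

6.369


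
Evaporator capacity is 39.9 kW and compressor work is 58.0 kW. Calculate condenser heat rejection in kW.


Q_cond = Q_evap + W
Q_cond = 39.9 + 58.0
Q_cond = 97.9 kW

97.9


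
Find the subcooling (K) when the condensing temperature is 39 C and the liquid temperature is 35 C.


Subcooling = T_cond - T_liquid
Subcooling = 39 - 35
Subcooling = 4 K

4


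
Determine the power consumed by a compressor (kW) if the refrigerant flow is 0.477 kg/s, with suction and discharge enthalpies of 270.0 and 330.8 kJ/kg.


dh = 330.8 - 270.0 = 60.8 kJ/kg
W = m_dot * dh = 0.477 * 60.8 = 29.0 kW

29.0


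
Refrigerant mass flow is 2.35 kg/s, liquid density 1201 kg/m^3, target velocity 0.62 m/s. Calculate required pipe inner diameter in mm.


A = m_dot / (rho * v) = 2.35 / (1201 * 0.62) = 0.003155972174 m^2
d = sqrt(4*A/pi) * 1000
d = 63.4 mm

63.4


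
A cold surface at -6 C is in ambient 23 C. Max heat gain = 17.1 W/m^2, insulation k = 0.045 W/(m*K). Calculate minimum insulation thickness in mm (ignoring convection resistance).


dT = 23 - (-6) = 29 K
thickness = k * dT / q_max * 1000
thickness = 0.045 * 29 / 17.1 * 1000
thickness = 76.3 mm

76.3


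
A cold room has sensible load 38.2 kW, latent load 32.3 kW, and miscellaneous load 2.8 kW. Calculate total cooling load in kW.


Q_total = Q_s + Q_l + Q_misc
Q_total = 38.2 + 32.3 + 2.8
Q_total = 73.3 kW

73.3


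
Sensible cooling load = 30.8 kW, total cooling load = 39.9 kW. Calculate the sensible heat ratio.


SHR = Q_sensible / Q_total
SHR = 30.8 / 39.9
SHR = 0.772

0.772


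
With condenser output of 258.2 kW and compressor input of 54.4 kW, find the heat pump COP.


COP_hp = Q_cond / W
COP_hp = 258.2 / 54.4
COP_hp = 4.746

4.746


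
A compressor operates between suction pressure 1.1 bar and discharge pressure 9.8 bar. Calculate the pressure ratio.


PR = P_high / P_low
PR = 9.8 / 1.1
PR = 8.909

8.909


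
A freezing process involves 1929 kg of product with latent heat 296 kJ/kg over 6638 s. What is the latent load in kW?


Q_lat = m * h_fg / t
Q_lat = 1929 * 296 / 6638
Q_lat = 86.02 kW

86.02


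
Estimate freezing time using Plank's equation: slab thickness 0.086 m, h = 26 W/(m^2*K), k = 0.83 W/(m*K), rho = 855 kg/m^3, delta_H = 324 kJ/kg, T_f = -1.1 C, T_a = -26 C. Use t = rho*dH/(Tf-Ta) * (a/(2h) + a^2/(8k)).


dT = -1.1 - (-26) = 24.9 K
term1 = a/(2h) = 0.086/(2*26) = 0.001653846154
term2 = a^2/(8k) = 0.086^2/(8*0.83) = 0.001113855422
t = rho*dH*1000/dT * (term1 + term2)
t = 855*324*1000/24.9 * (0.001653846154 + 0.001113855422)
t = 30792 s

30792


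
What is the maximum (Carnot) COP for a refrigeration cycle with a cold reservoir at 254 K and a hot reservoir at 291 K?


dT = 291 - 254 = 37 K
COP_carnot = T_cold / dT = 254 / 37
COP_carnot = 6.865

6.865


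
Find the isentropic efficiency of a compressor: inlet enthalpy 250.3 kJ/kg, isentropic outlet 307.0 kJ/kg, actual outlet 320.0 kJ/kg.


dh_ideal = 307.0 - 250.3 = 56.7 kJ/kg
dh_actual = 320.0 - 250.3 = 69.7 kJ/kg
eta_s = dh_ideal / dh_actual = 56.7 / 69.7
eta_s = 0.8135

0.8135


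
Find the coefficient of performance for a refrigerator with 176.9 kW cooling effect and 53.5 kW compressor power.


COP = Q_evap / W
COP = 176.9 / 53.5
COP = 3.307

3.307


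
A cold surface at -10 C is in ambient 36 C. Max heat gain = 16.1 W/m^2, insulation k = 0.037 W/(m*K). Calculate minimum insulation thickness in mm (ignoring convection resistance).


dT = 36 - (-10) = 46 K
thickness = k * dT / q_max * 1000
thickness = 0.037 * 46 / 16.1 * 1000
thickness = 105.7 mm

105.7


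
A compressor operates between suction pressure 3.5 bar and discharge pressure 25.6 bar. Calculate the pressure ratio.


PR = P_high / P_low
PR = 25.6 / 3.5
PR = 7.314

7.314


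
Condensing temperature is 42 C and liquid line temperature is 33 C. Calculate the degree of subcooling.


Subcooling = T_cond - T_liquid
Subcooling = 42 - 33
Subcooling = 9 K

9


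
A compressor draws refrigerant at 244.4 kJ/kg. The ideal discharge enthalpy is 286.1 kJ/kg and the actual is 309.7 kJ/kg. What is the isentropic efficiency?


dh_ideal = 286.1 - 244.4 = 41.7 kJ/kg
dh_actual = 309.7 - 244.4 = 65.3 kJ/kg
eta_s = dh_ideal / dh_actual = 41.7 / 65.3
eta_s = 0.6386

0.6386


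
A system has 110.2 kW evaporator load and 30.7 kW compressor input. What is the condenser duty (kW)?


Q_cond = Q_evap + W
Q_cond = 110.2 + 30.7
Q_cond = 140.9 kW

140.9


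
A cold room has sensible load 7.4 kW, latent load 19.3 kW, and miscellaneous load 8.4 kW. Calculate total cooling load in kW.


Q_total = Q_s + Q_l + Q_misc
Q_total = 7.4 + 19.3 + 8.4
Q_total = 35.1 kW

35.1


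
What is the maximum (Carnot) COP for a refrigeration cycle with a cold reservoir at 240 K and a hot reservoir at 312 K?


dT = 312 - 240 = 72 K
COP_carnot = T_cold / dT = 240 / 72
COP_carnot = 3.333

3.333


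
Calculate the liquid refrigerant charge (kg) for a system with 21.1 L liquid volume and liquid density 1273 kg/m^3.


Charge = V * rho / 1000
Charge = 21.1 * 1273 / 1000
Charge = 26.86 kg

26.86


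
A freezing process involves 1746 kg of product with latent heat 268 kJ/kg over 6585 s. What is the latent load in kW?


Q_lat = m * h_fg / t
Q_lat = 1746 * 268 / 6585
Q_lat = 71.06 kW

71.06


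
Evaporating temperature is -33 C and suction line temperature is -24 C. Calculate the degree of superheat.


Superheat = T_suction - T_evap
Superheat = -24 - (-33)
Superheat = 9 K

9


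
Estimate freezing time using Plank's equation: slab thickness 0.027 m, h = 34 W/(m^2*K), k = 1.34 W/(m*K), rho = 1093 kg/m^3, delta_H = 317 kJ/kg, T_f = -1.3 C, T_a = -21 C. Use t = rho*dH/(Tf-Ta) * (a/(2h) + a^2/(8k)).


dT = -1.3 - (-21) = 19.7 K
term1 = a/(2h) = 0.027/(2*34) = 0.0003970588235
term2 = a^2/(8k) = 0.027^2/(8*1.34) = 0.00006800373134
t = rho*dH*1000/dT * (term1 + term2)
t = 1093*317*1000/19.7 * (0.0003970588235 + 0.00006800373134)
t = 8179 s

8179


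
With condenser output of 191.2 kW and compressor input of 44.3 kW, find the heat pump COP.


COP_hp = Q_cond / W
COP_hp = 191.2 / 44.3
COP_hp = 4.316

4.316


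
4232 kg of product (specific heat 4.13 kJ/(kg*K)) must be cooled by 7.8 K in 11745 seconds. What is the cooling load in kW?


Q = m * cp * dT / t
Q = 4232 * 4.13 * 7.8 / 11745
Q = 11.607 kW

11.607


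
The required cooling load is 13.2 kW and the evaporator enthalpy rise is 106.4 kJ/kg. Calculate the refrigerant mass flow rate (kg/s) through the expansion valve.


m_dot = Q / dh
m_dot = 13.2 / 106.4
m_dot = 0.1241 kg/s

0.1241


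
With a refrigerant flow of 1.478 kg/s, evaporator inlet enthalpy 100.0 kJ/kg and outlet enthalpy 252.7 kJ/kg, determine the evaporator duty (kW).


dh = 252.7 - 100.0 = 152.7 kJ/kg
Q_evap = m_dot * dh = 1.478 * 152.7
Q_evap = 225.69 kW

225.69


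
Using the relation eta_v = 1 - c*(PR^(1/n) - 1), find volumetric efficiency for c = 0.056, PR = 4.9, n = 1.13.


PR^(1/n) = 4.9^(1/1.13) = 4.08124805
eta_v = 1 - 0.056 * (4.08124805 - 1)
eta_v = 0.8275

0.8275


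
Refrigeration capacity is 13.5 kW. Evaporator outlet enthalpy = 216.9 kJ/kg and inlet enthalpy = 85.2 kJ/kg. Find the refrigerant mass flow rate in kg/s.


dh = 216.9 - 85.2 = 131.7 kJ/kg
m_dot = Q / dh = 13.5 / 131.7 = 0.1025 kg/s

0.1025


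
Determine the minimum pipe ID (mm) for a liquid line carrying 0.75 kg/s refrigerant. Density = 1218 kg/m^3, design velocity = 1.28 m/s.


A = m_dot / (rho * v) = 0.75 / (1218 * 1.28) = 0.0004810652709 m^2
d = sqrt(4*A/pi) * 1000
d = 24.7 mm

24.7


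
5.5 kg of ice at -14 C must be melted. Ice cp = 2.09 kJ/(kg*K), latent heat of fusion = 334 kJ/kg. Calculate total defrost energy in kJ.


Sensible heat = cp * dT = 2.09 * 14 = 29.26 kJ/kg
Total per kg = 29.26 + 334 = 363.26 kJ/kg
Q = m * total = 5.5 * 363.26
Q = 1997.9 kJ

1997.9


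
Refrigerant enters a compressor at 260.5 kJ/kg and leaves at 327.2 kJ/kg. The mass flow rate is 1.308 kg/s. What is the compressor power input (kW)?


dh = 327.2 - 260.5 = 66.7 kJ/kg
W = m_dot * dh = 1.308 * 66.7 = 87.24 kW

87.24


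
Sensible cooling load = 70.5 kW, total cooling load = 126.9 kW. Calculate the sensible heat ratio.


SHR = Q_sensible / Q_total
SHR = 70.5 / 126.9
SHR = 0.556

0.556


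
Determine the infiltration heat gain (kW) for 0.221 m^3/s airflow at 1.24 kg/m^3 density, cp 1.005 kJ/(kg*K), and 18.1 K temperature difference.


Q = V_dot * rho * cp * dT
Q = 0.221 * 1.24 * 1.005 * 18.1
Q = 4.985 kW

4.985


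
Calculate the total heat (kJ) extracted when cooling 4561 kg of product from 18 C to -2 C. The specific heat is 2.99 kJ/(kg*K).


dT = 18 - (-2) = 20 K
Q = m * cp * dT = 4561 * 2.99 * 20
Q = 272748 kJ

272748


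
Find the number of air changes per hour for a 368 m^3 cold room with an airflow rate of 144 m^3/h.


ACH = flow / volume
ACH = 144 / 368
ACH = 0.391

0.391


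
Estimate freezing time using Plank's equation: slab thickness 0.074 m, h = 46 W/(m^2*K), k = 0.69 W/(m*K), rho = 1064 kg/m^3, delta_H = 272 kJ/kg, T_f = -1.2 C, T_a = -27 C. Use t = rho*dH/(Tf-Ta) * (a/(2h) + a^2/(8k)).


dT = -1.2 - (-27) = 25.8 K
term1 = a/(2h) = 0.074/(2*46) = 0.0008043478261
term2 = a^2/(8k) = 0.074^2/(8*0.69) = 0.0009920289855
t = rho*dH*1000/dT * (term1 + term2)
t = 1064*272*1000/25.8 * (0.0008043478261 + 0.0009920289855)
t = 20151 s

20151


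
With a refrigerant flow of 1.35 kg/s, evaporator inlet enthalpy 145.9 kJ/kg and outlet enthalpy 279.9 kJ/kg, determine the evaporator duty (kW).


dh = 279.9 - 145.9 = 134.0 kJ/kg
Q_evap = m_dot * dh = 1.35 * 134.0
Q_evap = 180.9 kW

180.9


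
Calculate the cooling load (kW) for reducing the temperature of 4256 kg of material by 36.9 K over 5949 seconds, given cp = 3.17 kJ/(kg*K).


Q = m * cp * dT / t
Q = 4256 * 3.17 * 36.9 / 5949
Q = 83.684 kW

83.684


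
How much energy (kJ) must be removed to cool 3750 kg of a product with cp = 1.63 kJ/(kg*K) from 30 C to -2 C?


dT = 30 - (-2) = 32 K
Q = m * cp * dT = 3750 * 1.63 * 32
Q = 195600 kJ

195600


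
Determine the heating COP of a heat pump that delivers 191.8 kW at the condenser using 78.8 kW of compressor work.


COP_hp = Q_cond / W
COP_hp = 191.8 / 78.8
COP_hp = 2.434

2.434


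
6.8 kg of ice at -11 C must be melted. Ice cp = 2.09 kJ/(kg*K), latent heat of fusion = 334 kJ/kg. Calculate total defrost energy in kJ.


Sensible heat = cp * dT = 2.09 * 11 = 22.99 kJ/kg
Total per kg = 22.99 + 334 = 356.99 kJ/kg
Q = m * total = 6.8 * 356.99
Q = 2427.5 kJ

2427.5


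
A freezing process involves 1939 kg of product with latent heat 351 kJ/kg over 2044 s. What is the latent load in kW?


Q_lat = m * h_fg / t
Q_lat = 1939 * 351 / 2044
Q_lat = 332.97 kW

332.97


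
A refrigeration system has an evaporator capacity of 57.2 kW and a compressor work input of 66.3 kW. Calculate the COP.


COP = Q_evap / W
COP = 57.2 / 66.3
COP = 0.863

0.863


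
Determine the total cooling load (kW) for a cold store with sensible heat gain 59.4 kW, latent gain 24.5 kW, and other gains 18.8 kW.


Q_total = Q_s + Q_l + Q_misc
Q_total = 59.4 + 24.5 + 18.8
Q_total = 102.7 kW

102.7


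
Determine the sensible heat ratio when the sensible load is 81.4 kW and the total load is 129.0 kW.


SHR = Q_sensible / Q_total
SHR = 81.4 / 129.0
SHR = 0.631

0.631


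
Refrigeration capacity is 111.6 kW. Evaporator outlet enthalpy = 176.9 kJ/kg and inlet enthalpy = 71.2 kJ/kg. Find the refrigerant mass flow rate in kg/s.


dh = 176.9 - 71.2 = 105.7 kJ/kg
m_dot = Q / dh = 111.6 / 105.7 = 1.0558 kg/s

1.0558


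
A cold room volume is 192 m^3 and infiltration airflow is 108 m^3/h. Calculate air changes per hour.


ACH = flow / volume
ACH = 108 / 192
ACH = 0.563

0.563


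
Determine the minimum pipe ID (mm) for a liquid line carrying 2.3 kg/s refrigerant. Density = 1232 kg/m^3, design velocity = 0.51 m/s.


A = m_dot / (rho * v) = 2.3 / (1232 * 0.51) = 0.003660555131 m^2
d = sqrt(4*A/pi) * 1000
d = 68.3 mm

68.3


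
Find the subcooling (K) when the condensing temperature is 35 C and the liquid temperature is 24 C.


Subcooling = T_cond - T_liquid
Subcooling = 35 - 24
Subcooling = 11 K

11


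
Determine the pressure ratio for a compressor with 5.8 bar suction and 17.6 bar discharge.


PR = P_high / P_low
PR = 17.6 / 5.8
PR = 3.034

3.034


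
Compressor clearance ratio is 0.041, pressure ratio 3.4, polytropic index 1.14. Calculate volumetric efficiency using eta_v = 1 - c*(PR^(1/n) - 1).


PR^(1/n) = 3.4^(1/1.14) = 2.92556382
eta_v = 1 - 0.041 * (2.92556382 - 1)
eta_v = 0.9211

0.9211


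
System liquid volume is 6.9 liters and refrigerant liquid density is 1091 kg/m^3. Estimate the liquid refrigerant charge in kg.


Charge = V * rho / 1000
Charge = 6.9 * 1091 / 1000
Charge = 7.53 kg

7.53


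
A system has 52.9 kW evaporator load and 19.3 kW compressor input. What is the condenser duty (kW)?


Q_cond = Q_evap + W
Q_cond = 52.9 + 19.3
Q_cond = 72.2 kW

72.2


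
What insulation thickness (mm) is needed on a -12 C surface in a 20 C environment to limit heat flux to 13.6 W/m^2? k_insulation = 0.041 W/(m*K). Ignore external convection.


dT = 20 - (-12) = 32 K
thickness = k * dT / q_max * 1000
thickness = 0.041 * 32 / 13.6 * 1000
thickness = 96.5 mm

96.5


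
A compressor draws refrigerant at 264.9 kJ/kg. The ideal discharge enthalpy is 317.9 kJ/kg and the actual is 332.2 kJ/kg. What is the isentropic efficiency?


dh_ideal = 317.9 - 264.9 = 53.0 kJ/kg
dh_actual = 332.2 - 264.9 = 67.3 kJ/kg
eta_s = dh_ideal / dh_actual = 53.0 / 67.3
eta_s = 0.7875

0.7875


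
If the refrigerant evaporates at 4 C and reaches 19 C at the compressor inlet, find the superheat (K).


Superheat = T_suction - T_evap
Superheat = 19 - (4)
Superheat = 15 K

15


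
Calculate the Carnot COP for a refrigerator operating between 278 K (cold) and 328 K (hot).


dT = 328 - 278 = 50 K
COP_carnot = T_cold / dT = 278 / 50
COP_carnot = 5.56

5.56


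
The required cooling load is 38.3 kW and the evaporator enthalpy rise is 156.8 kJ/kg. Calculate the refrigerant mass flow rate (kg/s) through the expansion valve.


m_dot = Q / dh
m_dot = 38.3 / 156.8
m_dot = 0.2443 kg/s

0.2443


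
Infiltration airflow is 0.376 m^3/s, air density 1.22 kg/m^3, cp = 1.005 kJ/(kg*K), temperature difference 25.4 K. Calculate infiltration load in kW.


Q = V_dot * rho * cp * dT
Q = 0.376 * 1.22 * 1.005 * 25.4
Q = 11.71 kW

11.71


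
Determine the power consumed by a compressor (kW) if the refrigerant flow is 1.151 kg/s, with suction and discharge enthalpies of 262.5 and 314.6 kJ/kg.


dh = 314.6 - 262.5 = 52.1 kJ/kg
W = m_dot * dh = 1.151 * 52.1 = 59.97 kW

59.97


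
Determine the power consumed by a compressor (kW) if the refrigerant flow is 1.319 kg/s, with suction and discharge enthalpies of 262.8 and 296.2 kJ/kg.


dh = 296.2 - 262.8 = 33.4 kJ/kg
W = m_dot * dh = 1.319 * 33.4 = 44.05 kW

44.05


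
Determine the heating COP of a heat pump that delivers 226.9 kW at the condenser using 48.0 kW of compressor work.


COP_hp = Q_cond / W
COP_hp = 226.9 / 48.0
COP_hp = 4.727

4.727


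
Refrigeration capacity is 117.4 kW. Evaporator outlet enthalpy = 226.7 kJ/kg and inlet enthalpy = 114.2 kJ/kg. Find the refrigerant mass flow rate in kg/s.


dh = 226.7 - 114.2 = 112.5 kJ/kg
m_dot = Q / dh = 117.4 / 112.5 = 1.0436 kg/s

1.0436


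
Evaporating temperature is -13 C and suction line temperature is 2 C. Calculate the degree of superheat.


Superheat = T_suction - T_evap
Superheat = 2 - (-13)
Superheat = 15 K

15


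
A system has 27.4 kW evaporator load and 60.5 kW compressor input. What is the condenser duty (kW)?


Q_cond = Q_evap + W
Q_cond = 27.4 + 60.5
Q_cond = 87.9 kW

87.9


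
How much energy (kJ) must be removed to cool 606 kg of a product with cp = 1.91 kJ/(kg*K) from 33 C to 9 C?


dT = 33 - (9) = 24 K
Q = m * cp * dT = 606 * 1.91 * 24
Q = 27779 kJ

27779


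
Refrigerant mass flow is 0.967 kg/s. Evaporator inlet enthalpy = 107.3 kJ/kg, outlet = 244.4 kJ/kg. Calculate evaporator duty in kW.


dh = 244.4 - 107.3 = 137.1 kJ/kg
Q_evap = m_dot * dh = 0.967 * 137.1
Q_evap = 132.58 kW

132.58


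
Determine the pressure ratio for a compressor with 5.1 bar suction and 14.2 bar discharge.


PR = P_high / P_low
PR = 14.2 / 5.1
PR = 2.784

2.784


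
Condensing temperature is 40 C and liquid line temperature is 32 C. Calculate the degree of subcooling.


Subcooling = T_cond - T_liquid
Subcooling = 40 - 32
Subcooling = 8 K

8


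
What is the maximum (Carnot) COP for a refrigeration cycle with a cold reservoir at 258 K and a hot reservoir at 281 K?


dT = 281 - 258 = 23 K
COP_carnot = T_cold / dT = 258 / 23
COP_carnot = 11.217

11.217


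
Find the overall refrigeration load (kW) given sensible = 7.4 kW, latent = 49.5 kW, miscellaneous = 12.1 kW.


Q_total = Q_s + Q_l + Q_misc
Q_total = 7.4 + 49.5 + 12.1
Q_total = 69.0 kW

69.0


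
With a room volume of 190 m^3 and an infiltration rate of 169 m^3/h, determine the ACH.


ACH = flow / volume
ACH = 169 / 190
ACH = 0.889

0.889


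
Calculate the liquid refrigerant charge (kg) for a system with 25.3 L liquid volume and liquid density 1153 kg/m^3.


Charge = V * rho / 1000
Charge = 25.3 * 1153 / 1000
Charge = 29.17 kg

29.17


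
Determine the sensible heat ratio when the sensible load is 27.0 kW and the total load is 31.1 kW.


SHR = Q_sensible / Q_total
SHR = 27.0 / 31.1
SHR = 0.868

0.868


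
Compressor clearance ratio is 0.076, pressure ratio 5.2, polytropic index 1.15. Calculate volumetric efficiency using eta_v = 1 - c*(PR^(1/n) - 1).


PR^(1/n) = 5.2^(1/1.15) = 4.19383754
eta_v = 1 - 0.076 * (4.19383754 - 1)
eta_v = 0.7573

0.7573


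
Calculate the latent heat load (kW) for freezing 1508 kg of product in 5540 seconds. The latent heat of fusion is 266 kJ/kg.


Q_lat = m * h_fg / t
Q_lat = 1508 * 266 / 5540
Q_lat = 72.41 kW

72.41


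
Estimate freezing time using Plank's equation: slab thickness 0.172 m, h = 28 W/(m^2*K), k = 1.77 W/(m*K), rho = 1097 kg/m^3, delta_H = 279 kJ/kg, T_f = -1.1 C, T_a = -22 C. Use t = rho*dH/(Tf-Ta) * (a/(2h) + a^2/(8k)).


dT = -1.1 - (-22) = 20.9 K
term1 = a/(2h) = 0.172/(2*28) = 0.003071428571
term2 = a^2/(8k) = 0.172^2/(8*1.77) = 0.002089265537
t = rho*dH*1000/dT * (term1 + term2)
t = 1097*279*1000/20.9 * (0.003071428571 + 0.002089265537)
t = 75574 s

75574


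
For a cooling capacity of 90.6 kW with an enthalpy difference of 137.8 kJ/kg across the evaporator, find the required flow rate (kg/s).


m_dot = Q / dh
m_dot = 90.6 / 137.8
m_dot = 0.6575 kg/s

0.6575


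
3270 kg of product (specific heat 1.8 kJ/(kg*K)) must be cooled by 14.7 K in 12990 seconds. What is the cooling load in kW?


Q = m * cp * dT / t
Q = 3270 * 1.8 * 14.7 / 12990
Q = 6.661 kW

6.661


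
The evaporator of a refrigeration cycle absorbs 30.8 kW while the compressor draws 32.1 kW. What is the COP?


COP = Q_evap / W
COP = 30.8 / 32.1
COP = 0.96

0.96


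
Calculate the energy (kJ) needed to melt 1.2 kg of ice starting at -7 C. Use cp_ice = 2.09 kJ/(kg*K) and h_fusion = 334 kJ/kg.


Sensible heat = cp * dT = 2.09 * 7 = 14.63 kJ/kg
Total per kg = 14.63 + 334 = 348.63 kJ/kg
Q = m * total = 1.2 * 348.63
Q = 418.4 kJ

418.4


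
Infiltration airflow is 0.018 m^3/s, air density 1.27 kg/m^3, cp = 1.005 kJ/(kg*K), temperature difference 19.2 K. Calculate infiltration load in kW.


Q = V_dot * rho * cp * dT
Q = 0.018 * 1.27 * 1.005 * 19.2
Q = 0.441 kW

0.441


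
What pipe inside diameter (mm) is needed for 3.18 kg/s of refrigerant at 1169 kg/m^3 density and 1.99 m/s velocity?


A = m_dot / (rho * v) = 3.18 / (1169 * 1.99) = 0.001366971728 m^2
d = sqrt(4*A/pi) * 1000
d = 41.7 mm

41.7


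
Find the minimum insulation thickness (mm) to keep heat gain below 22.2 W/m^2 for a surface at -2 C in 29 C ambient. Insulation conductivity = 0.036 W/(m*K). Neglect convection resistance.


dT = 29 - (-2) = 31 K
thickness = k * dT / q_max * 1000
thickness = 0.036 * 31 / 22.2 * 1000
thickness = 50.3 mm

50.3


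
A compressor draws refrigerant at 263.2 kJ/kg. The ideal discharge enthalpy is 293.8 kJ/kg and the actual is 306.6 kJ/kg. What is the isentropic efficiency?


dh_ideal = 293.8 - 263.2 = 30.6 kJ/kg
dh_actual = 306.6 - 263.2 = 43.4 kJ/kg
eta_s = dh_ideal / dh_actual = 30.6 / 43.4
eta_s = 0.7051

0.7051


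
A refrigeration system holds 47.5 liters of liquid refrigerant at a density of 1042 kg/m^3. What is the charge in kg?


Charge = V * rho / 1000
Charge = 47.5 * 1042 / 1000
Charge = 49.5 kg

49.5


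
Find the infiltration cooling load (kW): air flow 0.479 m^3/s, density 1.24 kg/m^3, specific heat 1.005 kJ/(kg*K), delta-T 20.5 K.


Q = V_dot * rho * cp * dT
Q = 0.479 * 1.24 * 1.005 * 20.5
Q = 12.237 kW

12.237


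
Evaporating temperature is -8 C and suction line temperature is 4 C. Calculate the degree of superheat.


Superheat = T_suction - T_evap
Superheat = 4 - (-8)
Superheat = 12 K

12


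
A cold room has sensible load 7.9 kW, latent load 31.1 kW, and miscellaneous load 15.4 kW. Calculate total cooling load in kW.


Q_total = Q_s + Q_l + Q_misc
Q_total = 7.9 + 31.1 + 15.4
Q_total = 54.4 kW

54.4


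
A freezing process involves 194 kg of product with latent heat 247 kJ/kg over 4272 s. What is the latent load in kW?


Q_lat = m * h_fg / t
Q_lat = 194 * 247 / 4272
Q_lat = 11.22 kW

11.22


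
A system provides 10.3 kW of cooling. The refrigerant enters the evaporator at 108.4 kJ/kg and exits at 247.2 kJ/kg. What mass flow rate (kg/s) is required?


dh = 247.2 - 108.4 = 138.8 kJ/kg
m_dot = Q / dh = 10.3 / 138.8 = 0.0742 kg/s

0.0742


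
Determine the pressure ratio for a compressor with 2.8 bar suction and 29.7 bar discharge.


PR = P_high / P_low
PR = 29.7 / 2.8
PR = 10.607

10.607


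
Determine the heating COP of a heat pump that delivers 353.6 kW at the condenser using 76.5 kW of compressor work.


COP_hp = Q_cond / W
COP_hp = 353.6 / 76.5
COP_hp = 4.622

4.622


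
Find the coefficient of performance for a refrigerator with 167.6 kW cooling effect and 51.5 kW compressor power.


COP = Q_evap / W
COP = 167.6 / 51.5
COP = 3.254

3.254


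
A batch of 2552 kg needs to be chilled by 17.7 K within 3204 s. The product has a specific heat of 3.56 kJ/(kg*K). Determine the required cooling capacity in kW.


Q = m * cp * dT / t
Q = 2552 * 3.56 * 17.7 / 3204
Q = 50.189 kW

50.189


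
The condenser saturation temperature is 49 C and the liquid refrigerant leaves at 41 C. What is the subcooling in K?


Subcooling = T_cond - T_liquid
Subcooling = 49 - 41
Subcooling = 8 K

8


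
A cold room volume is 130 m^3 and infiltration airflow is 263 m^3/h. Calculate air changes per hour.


ACH = flow / volume
ACH = 263 / 130
ACH = 2.023

2.023


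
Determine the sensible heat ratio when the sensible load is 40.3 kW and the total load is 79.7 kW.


SHR = Q_sensible / Q_total
SHR = 40.3 / 79.7
SHR = 0.506

0.506


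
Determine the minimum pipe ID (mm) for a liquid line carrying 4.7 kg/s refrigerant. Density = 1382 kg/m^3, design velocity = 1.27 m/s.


A = m_dot / (rho * v) = 4.7 / (1382 * 1.27) = 0.00267784906 m^2
d = sqrt(4*A/pi) * 1000
d = 58.4 mm

58.4


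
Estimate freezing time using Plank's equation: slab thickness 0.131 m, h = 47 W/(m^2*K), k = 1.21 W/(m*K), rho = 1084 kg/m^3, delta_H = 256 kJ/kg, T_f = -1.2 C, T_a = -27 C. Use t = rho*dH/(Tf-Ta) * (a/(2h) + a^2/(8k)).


dT = -1.2 - (-27) = 25.8 K
term1 = a/(2h) = 0.131/(2*47) = 0.001393617021
term2 = a^2/(8k) = 0.131^2/(8*1.21) = 0.001772830579
t = rho*dH*1000/dT * (term1 + term2)
t = 1084*256*1000/25.8 * (0.001393617021 + 0.001772830579)
t = 34058 s

34058


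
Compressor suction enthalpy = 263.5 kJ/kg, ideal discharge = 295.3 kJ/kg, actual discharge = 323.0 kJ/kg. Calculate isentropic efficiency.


dh_ideal = 295.3 - 263.5 = 31.8 kJ/kg
dh_actual = 323.0 - 263.5 = 59.5 kJ/kg
eta_s = dh_ideal / dh_actual = 31.8 / 59.5
eta_s = 0.5345

0.5345


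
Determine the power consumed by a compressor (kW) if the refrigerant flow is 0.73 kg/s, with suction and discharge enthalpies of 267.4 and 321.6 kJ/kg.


dh = 321.6 - 267.4 = 54.2 kJ/kg
W = m_dot * dh = 0.73 * 54.2 = 39.57 kW

39.57


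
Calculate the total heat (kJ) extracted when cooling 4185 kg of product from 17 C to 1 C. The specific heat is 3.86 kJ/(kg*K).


dT = 17 - (1) = 16 K
Q = m * cp * dT = 4185 * 3.86 * 16
Q = 258466 kJ

258466


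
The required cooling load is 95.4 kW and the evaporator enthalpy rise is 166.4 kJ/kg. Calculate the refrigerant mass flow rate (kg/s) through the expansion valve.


m_dot = Q / dh
m_dot = 95.4 / 166.4
m_dot = 0.5733 kg/s

0.5733


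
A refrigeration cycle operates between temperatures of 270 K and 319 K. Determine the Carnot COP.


dT = 319 - 270 = 49 K
COP_carnot = T_cold / dT = 270 / 49
COP_carnot = 5.51

5.51


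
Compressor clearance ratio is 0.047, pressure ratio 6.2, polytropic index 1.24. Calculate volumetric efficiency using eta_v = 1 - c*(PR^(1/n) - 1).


PR^(1/n) = 6.2^(1/1.24) = 4.35537502
eta_v = 1 - 0.047 * (4.35537502 - 1)
eta_v = 0.8423

0.8423


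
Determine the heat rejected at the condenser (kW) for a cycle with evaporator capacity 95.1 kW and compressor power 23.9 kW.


Q_cond = Q_evap + W
Q_cond = 95.1 + 23.9
Q_cond = 119.0 kW

119.0


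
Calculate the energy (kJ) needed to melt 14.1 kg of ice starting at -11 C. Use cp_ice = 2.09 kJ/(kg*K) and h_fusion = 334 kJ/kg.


Sensible heat = cp * dT = 2.09 * 11 = 22.99 kJ/kg
Total per kg = 22.99 + 334 = 356.99 kJ/kg
Q = m * total = 14.1 * 356.99
Q = 5033.6 kJ

5033.6


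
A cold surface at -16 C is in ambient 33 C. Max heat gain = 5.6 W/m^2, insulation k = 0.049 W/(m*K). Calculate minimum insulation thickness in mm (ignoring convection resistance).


dT = 33 - (-16) = 49 K
thickness = k * dT / q_max * 1000
thickness = 0.049 * 49 / 5.6 * 1000
thickness = 428.8 mm

428.8


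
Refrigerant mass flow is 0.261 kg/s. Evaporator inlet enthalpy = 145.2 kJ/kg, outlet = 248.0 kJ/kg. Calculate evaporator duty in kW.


dh = 248.0 - 145.2 = 102.8 kJ/kg
Q_evap = m_dot * dh = 0.261 * 102.8
Q_evap = 26.83 kW

26.83


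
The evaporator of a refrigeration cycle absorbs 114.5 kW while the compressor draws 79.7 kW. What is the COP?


COP = Q_evap / W
COP = 114.5 / 79.7
COP = 1.437

1.437


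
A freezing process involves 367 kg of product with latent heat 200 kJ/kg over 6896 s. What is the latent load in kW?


Q_lat = m * h_fg / t
Q_lat = 367 * 200 / 6896
Q_lat = 10.64 kW

10.64


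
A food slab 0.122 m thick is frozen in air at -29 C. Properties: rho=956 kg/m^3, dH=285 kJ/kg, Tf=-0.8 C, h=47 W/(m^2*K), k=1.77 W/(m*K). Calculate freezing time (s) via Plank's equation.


dT = -0.8 - (-29) = 28.2 K
term1 = a/(2h) = 0.122/(2*47) = 0.00129787234
term2 = a^2/(8k) = 0.122^2/(8*1.77) = 0.001051129944
t = rho*dH*1000/dT * (term1 + term2)
t = 956*285*1000/28.2 * (0.00129787234 + 0.001051129944)
t = 22695 s

22695


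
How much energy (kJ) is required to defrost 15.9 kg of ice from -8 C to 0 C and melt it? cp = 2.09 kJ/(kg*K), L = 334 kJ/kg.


Sensible heat = cp * dT = 2.09 * 8 = 16.72 kJ/kg
Total per kg = 16.72 + 334 = 350.72 kJ/kg
Q = m * total = 15.9 * 350.72
Q = 5576.4 kJ

5576.4


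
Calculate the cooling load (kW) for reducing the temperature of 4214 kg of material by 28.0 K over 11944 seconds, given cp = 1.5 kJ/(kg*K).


Q = m * cp * dT / t
Q = 4214 * 1.5 * 28.0 / 11944
Q = 14.818 kW

14.818


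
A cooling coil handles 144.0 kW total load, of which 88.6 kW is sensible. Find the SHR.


SHR = Q_sensible / Q_total
SHR = 88.6 / 144.0
SHR = 0.615

0.615


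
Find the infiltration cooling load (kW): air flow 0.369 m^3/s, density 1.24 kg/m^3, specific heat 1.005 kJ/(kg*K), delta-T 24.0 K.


Q = V_dot * rho * cp * dT
Q = 0.369 * 1.24 * 1.005 * 24.0
Q = 11.036 kW

11.036


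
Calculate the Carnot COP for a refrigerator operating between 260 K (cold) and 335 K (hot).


dT = 335 - 260 = 75 K
COP_carnot = T_cold / dT = 260 / 75
COP_carnot = 3.467

3.467


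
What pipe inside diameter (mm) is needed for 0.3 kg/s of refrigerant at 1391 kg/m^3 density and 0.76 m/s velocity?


A = m_dot / (rho * v) = 0.3 / (1391 * 0.76) = 0.000283779182 m^2
d = sqrt(4*A/pi) * 1000
d = 19.0 mm

19.0


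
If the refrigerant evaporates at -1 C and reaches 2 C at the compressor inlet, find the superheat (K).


Superheat = T_suction - T_evap
Superheat = 2 - (-1)
Superheat = 3 K

3


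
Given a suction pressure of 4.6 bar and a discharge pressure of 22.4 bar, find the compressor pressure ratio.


PR = P_high / P_low
PR = 22.4 / 4.6
PR = 4.87

4.87


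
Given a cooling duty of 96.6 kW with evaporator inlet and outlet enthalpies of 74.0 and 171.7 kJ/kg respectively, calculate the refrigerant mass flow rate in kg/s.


dh = 171.7 - 74.0 = 97.7 kJ/kg
m_dot = Q / dh = 96.6 / 97.7 = 0.9887 kg/s

0.9887


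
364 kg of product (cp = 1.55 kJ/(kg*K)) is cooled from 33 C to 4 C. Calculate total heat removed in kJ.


dT = 33 - (4) = 29 K
Q = m * cp * dT = 364 * 1.55 * 29
Q = 16362 kJ

16362


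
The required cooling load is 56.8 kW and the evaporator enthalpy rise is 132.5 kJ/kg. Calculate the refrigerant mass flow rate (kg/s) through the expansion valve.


m_dot = Q / dh
m_dot = 56.8 / 132.5
m_dot = 0.4287 kg/s

0.4287


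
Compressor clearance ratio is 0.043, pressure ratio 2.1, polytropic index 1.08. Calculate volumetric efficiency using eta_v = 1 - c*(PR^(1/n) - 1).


PR^(1/n) = 2.1^(1/1.08) = 1.98770165
eta_v = 1 - 0.043 * (1.98770165 - 1)
eta_v = 0.9575

0.9575


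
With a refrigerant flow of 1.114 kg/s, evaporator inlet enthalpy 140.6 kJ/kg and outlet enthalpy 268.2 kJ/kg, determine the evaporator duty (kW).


dh = 268.2 - 140.6 = 127.6 kJ/kg
Q_evap = m_dot * dh = 1.114 * 127.6
Q_evap = 142.15 kW

142.15


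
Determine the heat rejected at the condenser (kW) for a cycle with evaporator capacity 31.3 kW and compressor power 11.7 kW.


Q_cond = Q_evap + W
Q_cond = 31.3 + 11.7
Q_cond = 43.0 kW

43.0


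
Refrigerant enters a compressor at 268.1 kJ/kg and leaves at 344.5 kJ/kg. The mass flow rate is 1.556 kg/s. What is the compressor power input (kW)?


dh = 344.5 - 268.1 = 76.4 kJ/kg
W = m_dot * dh = 1.556 * 76.4 = 118.88 kW

118.88


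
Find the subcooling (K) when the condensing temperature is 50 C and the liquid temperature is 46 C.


Subcooling = T_cond - T_liquid
Subcooling = 50 - 46
Subcooling = 4 K

4


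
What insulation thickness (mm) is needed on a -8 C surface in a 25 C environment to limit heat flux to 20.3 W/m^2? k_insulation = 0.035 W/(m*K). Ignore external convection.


dT = 25 - (-8) = 33 K
thickness = k * dT / q_max * 1000
thickness = 0.035 * 33 / 20.3 * 1000
thickness = 56.9 mm

56.9
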